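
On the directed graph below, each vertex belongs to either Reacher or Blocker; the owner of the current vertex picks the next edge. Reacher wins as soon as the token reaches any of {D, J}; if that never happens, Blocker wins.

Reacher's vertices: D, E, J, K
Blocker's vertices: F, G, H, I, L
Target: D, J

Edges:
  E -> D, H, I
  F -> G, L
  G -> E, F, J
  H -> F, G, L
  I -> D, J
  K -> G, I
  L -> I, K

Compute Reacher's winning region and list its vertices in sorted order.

D, E, I, J, K, L

A0 = {D, J}
A1: add {E, I} — E (Reacher) has E→D; I (Blocker): all of {D, J} already in.
A2: add {K} — K (Reacher) has K→I.
A3: add {L} — L (Blocker): all of {I, K} already in.
A4 = A3; e.g. F (Blocker) can still go to G. Fixed point.
Reacher's winning region = {D, E, I, J, K, L}.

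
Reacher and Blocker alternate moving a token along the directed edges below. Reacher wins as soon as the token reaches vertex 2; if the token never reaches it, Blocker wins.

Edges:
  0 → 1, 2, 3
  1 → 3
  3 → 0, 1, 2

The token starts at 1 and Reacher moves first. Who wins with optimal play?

Track states (vertex, player-to-move).
A0 = {(2,Reacher), (2,Blocker)}
A1: add {(0,Reacher), (3,Reacher)}.
A2: add {(1,Blocker)}.
A3 = A2; e.g. (0,Blocker) stays out. (1,Reacher) never enters ⇒ Blocker avoids the target.

Blocker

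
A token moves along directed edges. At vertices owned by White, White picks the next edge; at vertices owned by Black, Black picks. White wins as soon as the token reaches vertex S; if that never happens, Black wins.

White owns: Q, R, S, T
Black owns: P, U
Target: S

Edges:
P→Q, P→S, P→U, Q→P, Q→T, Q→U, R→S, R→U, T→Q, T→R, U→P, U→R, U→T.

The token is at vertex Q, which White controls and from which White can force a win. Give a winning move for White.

T

A0 = {S}
A1: add {R} — R (White) has R→S.
A2: add {T} — T (White) has T→R.
A3: add {Q} — Q (White) has Q→T.
A4 = A3; e.g. P (Black) can still go to U. Fixed point.
From Q, successor T is in the attractor (rank 2); the other successors P, U are not.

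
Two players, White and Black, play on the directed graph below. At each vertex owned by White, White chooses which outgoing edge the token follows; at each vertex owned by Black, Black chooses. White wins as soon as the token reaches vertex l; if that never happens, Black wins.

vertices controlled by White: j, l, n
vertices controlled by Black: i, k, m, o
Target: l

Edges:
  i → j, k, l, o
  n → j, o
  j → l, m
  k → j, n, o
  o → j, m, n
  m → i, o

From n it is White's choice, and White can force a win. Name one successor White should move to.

A0 = {l}
A1: add {j} — j (White) has j→l.
A2: add {n} — n (White) has n→j.
A3 = A2; e.g. i (Black) can still go to k. Fixed point.
From n, successor j is in the attractor (rank 1); the other successor o is not.

j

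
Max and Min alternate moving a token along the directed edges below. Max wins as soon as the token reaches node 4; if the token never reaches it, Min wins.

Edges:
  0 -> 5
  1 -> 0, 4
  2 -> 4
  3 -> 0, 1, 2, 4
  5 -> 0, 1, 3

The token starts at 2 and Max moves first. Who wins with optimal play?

Track states (vertex, player-to-move).
A0 = {(4,Max), (4,Min)}
A1: add {(1,Max), (2,Max), (2,Min), (3,Max)}.
(2,Max) ∈ A1 ⇒ Max forces the target.

Max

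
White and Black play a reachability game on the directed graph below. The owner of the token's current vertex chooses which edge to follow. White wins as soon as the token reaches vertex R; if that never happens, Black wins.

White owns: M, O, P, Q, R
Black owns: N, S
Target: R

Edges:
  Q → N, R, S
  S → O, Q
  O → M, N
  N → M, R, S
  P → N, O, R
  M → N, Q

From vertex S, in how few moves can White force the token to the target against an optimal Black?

A0 = {R}
A1: add {P, Q} — P (White) has P→R; Q (White) has Q→R.
A2: add {M} — M (White) has M→Q.
A3: add {O} — O (White) has O→M.
A4: add {S} — S (Black): all of {O, Q} already in.
S enters the attractor at level 4, so White can force the target in 4 moves from there.

4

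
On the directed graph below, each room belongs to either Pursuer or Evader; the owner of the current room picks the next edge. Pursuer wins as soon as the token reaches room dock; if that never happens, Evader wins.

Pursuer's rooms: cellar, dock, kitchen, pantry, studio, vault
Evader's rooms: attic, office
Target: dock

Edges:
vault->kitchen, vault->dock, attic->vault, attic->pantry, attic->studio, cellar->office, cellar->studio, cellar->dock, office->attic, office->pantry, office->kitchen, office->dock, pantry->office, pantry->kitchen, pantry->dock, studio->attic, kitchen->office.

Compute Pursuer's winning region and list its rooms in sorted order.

A0 = {dock}
A1: add {cellar, pantry, vault} — vault (Pursuer) has vault→dock; cellar (Pursuer) has cellar→dock; pantry (Pursuer) has pantry→dock.
A2 = A1; e.g. attic (Evader) can still go to studio. Fixed point.
Pursuer's winning region = {cellar, dock, pantry, vault}.

cellar, dock, pantry, vault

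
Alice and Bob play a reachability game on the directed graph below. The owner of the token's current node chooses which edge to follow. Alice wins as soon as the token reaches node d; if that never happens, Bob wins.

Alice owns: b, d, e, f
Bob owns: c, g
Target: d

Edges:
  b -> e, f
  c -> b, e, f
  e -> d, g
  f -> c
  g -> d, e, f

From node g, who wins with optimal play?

A0 = {d}
A1: add {e} — e (Alice) has e→d.
A2: add {b} — b (Alice) has b→e.
A3 = A2; e.g. c (Bob) can still go to f. Fixed point.
g never enters the attractor, so Bob can avoid the target forever.

Bob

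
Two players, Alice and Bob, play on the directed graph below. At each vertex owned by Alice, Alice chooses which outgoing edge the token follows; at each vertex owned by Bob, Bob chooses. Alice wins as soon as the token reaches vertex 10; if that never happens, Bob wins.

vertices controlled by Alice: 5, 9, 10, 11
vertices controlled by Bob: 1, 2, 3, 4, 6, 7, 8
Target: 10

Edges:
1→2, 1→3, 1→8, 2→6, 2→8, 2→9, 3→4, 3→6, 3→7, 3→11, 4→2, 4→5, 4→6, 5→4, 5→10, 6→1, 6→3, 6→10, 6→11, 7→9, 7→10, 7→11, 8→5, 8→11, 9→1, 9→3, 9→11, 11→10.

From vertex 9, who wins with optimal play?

Alice

A0 = {10}
A1: add {5, 11} — 5 (Alice) has 5→10; 11 (Alice) has 11→10.
A2: add {8, 9} — 8 (Bob): all of {5, 11} already in; 9 (Alice) has 9→11.
9 ∈ A2, so Alice can force the target.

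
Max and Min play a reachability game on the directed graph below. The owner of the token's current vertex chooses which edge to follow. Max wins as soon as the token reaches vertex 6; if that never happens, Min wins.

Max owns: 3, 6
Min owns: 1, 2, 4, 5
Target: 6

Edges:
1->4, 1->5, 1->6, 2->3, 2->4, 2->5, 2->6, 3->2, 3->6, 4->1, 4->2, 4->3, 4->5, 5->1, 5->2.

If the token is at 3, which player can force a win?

A0 = {6}
A1: add {3} — 3 (Max) has 3→6.
A2 = A1; e.g. 1 (Min) can still go to 4. Fixed point.
3 ∈ A1, so Max can force the target.

Max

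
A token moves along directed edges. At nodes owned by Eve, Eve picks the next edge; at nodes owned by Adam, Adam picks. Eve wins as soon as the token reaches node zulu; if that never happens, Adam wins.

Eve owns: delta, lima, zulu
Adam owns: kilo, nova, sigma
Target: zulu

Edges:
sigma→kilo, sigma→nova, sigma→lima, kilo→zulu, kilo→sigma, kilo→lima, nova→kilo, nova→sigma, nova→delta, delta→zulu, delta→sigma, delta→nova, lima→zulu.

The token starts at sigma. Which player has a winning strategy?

Adam

A0 = {zulu}
A1: add {delta, lima} — lima (Eve) has lima→zulu; delta (Eve) has delta→zulu.
A2 = A1; e.g. kilo (Adam) can still go to sigma. Fixed point.
sigma never enters the attractor, so Adam can avoid the target forever.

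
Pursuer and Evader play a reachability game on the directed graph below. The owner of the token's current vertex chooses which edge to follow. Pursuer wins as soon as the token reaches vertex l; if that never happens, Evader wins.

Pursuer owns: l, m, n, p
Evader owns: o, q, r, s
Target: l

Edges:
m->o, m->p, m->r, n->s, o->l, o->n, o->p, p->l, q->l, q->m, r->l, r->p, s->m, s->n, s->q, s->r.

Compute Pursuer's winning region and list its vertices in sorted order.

A0 = {l}
A1: add {p} — p (Pursuer) has p→l.
A2: add {m, r} — m (Pursuer) has m→p; r (Evader): all of {l, p} already in.
A3: add {q} — q (Evader): all of {l, m} already in.
A4 = A3; e.g. n (Pursuer) has no edge into A3. Fixed point.
Pursuer's winning region = {l, m, p, q, r}.

l, m, p, q, r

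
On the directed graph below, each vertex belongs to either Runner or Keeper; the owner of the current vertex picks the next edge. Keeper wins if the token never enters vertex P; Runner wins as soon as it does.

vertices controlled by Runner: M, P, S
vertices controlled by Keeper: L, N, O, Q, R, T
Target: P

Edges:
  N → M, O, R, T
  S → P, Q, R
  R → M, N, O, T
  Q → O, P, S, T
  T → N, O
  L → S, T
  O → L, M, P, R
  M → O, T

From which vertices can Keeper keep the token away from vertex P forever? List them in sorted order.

L, M, N, O, Q, R, T

A0 = {P}
A1: add {S} — S (Runner) has S→P.
A2 = A1; e.g. L (Keeper) can still go to T. Fixed point.
Runner's attractor = {P, S}; Keeper avoids the target exactly from the complement.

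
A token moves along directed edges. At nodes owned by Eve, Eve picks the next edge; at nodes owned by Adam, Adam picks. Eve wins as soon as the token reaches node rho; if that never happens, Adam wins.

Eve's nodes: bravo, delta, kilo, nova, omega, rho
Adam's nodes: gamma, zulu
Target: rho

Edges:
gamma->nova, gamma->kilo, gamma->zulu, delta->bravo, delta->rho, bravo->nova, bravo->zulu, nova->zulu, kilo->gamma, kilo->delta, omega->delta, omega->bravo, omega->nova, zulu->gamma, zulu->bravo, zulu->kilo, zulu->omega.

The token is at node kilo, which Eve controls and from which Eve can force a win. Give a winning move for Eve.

delta

A0 = {rho}
A1: add {delta} — delta (Eve) has delta→rho.
A2: add {kilo, omega} — kilo (Eve) has kilo→delta; omega (Eve) has omega→delta.
A3 = A2; e.g. gamma (Adam) can still go to nova. Fixed point.
From kilo, successor delta is in the attractor (rank 1); the other successor gamma is not.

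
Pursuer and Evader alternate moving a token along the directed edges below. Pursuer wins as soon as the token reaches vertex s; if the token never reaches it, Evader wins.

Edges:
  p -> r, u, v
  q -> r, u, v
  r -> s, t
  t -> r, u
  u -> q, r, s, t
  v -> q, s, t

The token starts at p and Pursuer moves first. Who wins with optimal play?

Evader

Track states (vertex, player-to-move).
A0 = {(s,Pursuer), (s,Evader)}
A1: add {(r,Pursuer), (u,Pursuer), (v,Pursuer)}.
A2: add {(p,Evader), (q,Evader), (t,Evader)}.
A3 = A2; e.g. (p,Pursuer) stays out. (p,Pursuer) never enters ⇒ Evader avoids the target.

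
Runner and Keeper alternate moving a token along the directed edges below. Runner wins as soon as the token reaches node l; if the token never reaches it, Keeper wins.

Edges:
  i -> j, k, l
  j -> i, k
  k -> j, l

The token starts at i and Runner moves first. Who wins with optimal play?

Runner

Track states (vertex, player-to-move).
A0 = {(l,Runner), (l,Keeper)}
A1: add {(i,Runner), (k,Runner)}.
(i,Runner) ∈ A1 ⇒ Runner forces the target.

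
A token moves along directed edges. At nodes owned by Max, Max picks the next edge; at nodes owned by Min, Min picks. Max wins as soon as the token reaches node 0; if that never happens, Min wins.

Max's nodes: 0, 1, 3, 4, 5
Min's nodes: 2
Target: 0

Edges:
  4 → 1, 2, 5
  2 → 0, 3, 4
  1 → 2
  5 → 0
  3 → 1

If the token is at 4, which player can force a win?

Max

A0 = {0}
A1: add {5} — 5 (Max) has 5→0.
A2: add {4} — 4 (Max) has 4→5.
A3 = A2; e.g. 1 (Max) has no edge into A2. Fixed point.
4 ∈ A2, so Max can force the target.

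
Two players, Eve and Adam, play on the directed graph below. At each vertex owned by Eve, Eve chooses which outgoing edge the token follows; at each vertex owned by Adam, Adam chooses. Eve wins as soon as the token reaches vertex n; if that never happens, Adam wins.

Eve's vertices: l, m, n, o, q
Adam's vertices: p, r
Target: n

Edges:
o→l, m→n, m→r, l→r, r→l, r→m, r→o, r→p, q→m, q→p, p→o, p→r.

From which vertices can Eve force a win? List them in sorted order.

m, n, q

A0 = {n}
A1: add {m} — m (Eve) has m→n.
A2: add {q} — q (Eve) has q→m.
A3 = A2; e.g. l (Eve) has no edge into A2. Fixed point.
Eve's winning region = {m, n, q}.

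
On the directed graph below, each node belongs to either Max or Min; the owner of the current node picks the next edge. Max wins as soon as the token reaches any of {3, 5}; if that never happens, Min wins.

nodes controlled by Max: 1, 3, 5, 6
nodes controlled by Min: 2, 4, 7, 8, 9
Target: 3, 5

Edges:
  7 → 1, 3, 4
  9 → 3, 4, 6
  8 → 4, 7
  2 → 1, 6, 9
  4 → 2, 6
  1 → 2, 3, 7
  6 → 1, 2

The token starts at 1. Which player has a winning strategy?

Max

A0 = {3, 5}
A1: add {1} — 1 (Max) has 1→3.
1 ∈ A1, so Max can force the target.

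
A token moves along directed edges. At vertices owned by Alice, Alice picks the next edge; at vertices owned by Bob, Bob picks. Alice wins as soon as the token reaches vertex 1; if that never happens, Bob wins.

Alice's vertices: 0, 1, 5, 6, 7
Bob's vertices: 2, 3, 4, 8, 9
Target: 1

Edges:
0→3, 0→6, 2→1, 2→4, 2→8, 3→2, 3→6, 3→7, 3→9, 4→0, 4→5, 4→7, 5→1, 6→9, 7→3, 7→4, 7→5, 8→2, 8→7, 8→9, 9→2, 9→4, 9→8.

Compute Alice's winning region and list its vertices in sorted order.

1, 5, 7

A0 = {1}
A1: add {5} — 5 (Alice) has 5→1.
A2: add {7} — 7 (Alice) has 7→5.
A3 = A2; e.g. 0 (Alice) has no edge into A2. Fixed point.
Alice's winning region = {1, 5, 7}.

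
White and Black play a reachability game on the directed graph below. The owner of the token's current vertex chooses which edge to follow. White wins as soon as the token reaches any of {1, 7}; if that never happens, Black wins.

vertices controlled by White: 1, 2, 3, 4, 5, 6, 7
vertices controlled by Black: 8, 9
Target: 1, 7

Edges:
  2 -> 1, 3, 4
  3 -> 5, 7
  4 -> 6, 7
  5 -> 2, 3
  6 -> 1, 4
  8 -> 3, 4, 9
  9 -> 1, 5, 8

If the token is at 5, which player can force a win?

White

A0 = {1, 7}
A1: add {2, 3, 4, 6} — 2 (White) has 2→1; 3 (White) has 3→7; 4 (White) has 4→7; 6 (White) has 6→1.
A2: add {5} — 5 (White) has 5→2.
A3 = A2; e.g. 8 (Black) can still go to 9. Fixed point.
5 ∈ A2, so White can force the target.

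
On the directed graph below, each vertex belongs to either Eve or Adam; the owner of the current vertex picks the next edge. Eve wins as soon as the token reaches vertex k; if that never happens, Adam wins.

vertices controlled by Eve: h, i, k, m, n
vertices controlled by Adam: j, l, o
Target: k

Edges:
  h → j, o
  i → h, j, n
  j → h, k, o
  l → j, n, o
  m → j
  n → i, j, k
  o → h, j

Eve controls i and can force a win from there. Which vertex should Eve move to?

A0 = {k}
A1: add {n} — n (Eve) has n→k.
A2: add {i} — i (Eve) has i→n.
A3 = A2; e.g. h (Eve) has no edge into A2. Fixed point.
From i, successor n is in the attractor (rank 1); the other successors h, j are not.

n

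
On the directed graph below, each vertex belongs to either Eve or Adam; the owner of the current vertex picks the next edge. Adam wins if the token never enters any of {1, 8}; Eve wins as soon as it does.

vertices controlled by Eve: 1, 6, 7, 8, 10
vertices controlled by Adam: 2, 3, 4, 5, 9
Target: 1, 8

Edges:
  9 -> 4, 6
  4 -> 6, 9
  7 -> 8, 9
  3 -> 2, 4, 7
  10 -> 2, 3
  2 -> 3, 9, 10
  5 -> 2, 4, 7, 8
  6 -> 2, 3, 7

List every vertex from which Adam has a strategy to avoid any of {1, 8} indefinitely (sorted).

A0 = {1, 8}
A1: add {7} — 7 (Eve) has 7→8.
A2: add {6} — 6 (Eve) has 6→7.
A3 = A2; e.g. 2 (Adam) can still go to 3. Fixed point.
Eve's attractor = {1, 6, 7, 8}; Adam avoids the target exactly from the complement.

2, 3, 4, 5, 9, 10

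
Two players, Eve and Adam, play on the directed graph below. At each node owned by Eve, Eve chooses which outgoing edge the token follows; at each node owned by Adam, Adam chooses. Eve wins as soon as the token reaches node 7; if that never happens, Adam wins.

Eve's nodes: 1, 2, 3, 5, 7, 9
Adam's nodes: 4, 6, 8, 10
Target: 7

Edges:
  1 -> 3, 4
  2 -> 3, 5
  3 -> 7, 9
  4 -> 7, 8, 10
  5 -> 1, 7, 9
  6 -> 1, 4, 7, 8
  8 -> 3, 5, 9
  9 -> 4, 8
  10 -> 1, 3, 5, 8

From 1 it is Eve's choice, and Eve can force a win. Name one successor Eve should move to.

3

A0 = {7}
A1: add {3, 5} — 3 (Eve) has 3→7; 5 (Eve) has 5→7.
A2: add {1, 2} — 1 (Eve) has 1→3; 2 (Eve) has 2→3.
A3 = A2; e.g. 4 (Adam) can still go to 8. Fixed point.
From 1, successor 3 is in the attractor (rank 1); the other successor 4 is not.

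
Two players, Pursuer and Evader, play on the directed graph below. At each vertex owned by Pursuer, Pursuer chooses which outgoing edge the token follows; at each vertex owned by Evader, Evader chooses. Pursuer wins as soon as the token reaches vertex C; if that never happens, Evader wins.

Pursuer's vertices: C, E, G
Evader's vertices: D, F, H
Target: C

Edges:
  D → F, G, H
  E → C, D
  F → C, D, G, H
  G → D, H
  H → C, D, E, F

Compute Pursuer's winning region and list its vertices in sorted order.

A0 = {C}
A1: add {E} — E (Pursuer) has E→C.
A2 = A1; e.g. D (Evader) can still go to F. Fixed point.
Pursuer's winning region = {C, E}.

C, E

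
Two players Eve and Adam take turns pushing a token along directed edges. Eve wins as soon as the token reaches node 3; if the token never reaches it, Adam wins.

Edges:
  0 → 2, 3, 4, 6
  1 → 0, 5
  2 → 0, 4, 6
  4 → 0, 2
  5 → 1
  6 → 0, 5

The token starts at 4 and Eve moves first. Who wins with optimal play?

Adam

Track states (vertex, player-to-move).
A0 = {(3,Eve), (3,Adam)}
A1: add {(0,Eve)}.
A2 = A1; e.g. (0,Adam) stays out. (4,Eve) never enters ⇒ Adam avoids the target.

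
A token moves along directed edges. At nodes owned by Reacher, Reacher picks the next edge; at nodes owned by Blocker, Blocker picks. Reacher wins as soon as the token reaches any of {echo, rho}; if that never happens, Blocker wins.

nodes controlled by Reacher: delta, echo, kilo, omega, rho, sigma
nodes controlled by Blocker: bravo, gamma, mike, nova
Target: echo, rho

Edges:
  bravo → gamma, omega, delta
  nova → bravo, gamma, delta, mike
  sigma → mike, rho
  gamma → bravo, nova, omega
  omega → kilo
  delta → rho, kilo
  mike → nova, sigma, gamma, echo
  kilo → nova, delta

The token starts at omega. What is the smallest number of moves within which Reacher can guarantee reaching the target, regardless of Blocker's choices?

A0 = {echo, rho}
A1: add {delta, sigma} — sigma (Reacher) has sigma→rho; delta (Reacher) has delta→rho.
A2: add {kilo} — kilo (Reacher) has kilo→delta.
A3: add {omega} — omega (Reacher) has omega→kilo.
A4 = A3; e.g. bravo (Blocker) can still go to gamma. Fixed point.
omega enters the attractor at level 3, so Reacher can force the target in 3 moves from there.

3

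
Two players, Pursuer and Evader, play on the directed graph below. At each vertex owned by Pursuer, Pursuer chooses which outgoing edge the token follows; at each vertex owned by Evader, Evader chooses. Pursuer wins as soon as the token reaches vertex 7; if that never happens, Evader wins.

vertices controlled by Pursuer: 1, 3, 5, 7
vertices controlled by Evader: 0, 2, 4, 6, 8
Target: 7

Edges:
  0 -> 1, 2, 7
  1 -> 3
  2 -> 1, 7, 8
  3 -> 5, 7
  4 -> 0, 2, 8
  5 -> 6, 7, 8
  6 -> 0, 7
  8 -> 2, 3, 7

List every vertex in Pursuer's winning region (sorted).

1, 3, 5, 7

A0 = {7}
A1: add {3, 5} — 3 (Pursuer) has 3→7; 5 (Pursuer) has 5→7.
A2: add {1} — 1 (Pursuer) has 1→3.
A3 = A2; e.g. 0 (Evader) can still go to 2. Fixed point.
Pursuer's winning region = {1, 3, 5, 7}.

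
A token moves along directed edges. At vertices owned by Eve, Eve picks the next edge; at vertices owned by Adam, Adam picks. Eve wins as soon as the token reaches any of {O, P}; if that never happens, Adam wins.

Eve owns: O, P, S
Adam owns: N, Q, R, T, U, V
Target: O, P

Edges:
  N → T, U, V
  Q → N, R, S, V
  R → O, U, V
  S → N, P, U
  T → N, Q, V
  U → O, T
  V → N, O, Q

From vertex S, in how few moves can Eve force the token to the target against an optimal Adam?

A0 = {O, P}
A1: add {S} — S (Eve) has S→P.
A2 = A1; e.g. N (Adam) can still go to T. Fixed point.
S enters the attractor at level 1, so Eve can force the target in 1 move from there.

1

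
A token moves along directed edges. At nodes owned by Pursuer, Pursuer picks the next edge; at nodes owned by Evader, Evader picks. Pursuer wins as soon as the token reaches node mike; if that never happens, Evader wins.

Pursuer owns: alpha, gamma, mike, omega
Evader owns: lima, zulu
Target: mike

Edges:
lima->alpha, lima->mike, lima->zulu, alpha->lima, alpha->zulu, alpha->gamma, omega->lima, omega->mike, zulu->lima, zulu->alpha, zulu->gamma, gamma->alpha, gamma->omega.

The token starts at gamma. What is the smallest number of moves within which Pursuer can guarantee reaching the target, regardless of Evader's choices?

2

A0 = {mike}
A1: add {omega} — omega (Pursuer) has omega→mike.
A2: add {gamma} — gamma (Pursuer) has gamma→omega.
gamma enters the attractor at level 2, so Pursuer can force the target in 2 moves from there.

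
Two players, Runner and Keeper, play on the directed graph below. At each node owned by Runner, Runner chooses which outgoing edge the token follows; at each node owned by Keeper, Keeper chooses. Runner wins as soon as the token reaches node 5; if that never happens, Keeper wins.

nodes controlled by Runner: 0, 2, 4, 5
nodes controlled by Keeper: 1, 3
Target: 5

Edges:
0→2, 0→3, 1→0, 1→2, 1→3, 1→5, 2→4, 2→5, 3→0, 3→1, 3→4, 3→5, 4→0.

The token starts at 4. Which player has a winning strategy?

Runner

A0 = {5}
A1: add {2} — 2 (Runner) has 2→5.
A2: add {0} — 0 (Runner) has 0→2.
A3: add {4} — 4 (Runner) has 4→0.
A4 = A3; e.g. 1 (Keeper) can still go to 3. Fixed point.
4 ∈ A3, so Runner can force the target.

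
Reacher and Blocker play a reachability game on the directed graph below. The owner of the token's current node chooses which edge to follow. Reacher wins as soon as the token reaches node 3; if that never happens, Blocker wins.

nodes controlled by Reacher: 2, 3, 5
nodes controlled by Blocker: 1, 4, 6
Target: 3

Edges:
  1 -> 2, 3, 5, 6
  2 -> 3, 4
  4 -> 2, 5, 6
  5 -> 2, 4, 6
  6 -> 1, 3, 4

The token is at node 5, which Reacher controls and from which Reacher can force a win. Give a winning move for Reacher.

2

A0 = {3}
A1: add {2} — 2 (Reacher) has 2→3.
A2: add {5} — 5 (Reacher) has 5→2.
A3 = A2; e.g. 1 (Blocker) can still go to 6. Fixed point.
From 5, successor 2 is in the attractor (rank 1); the other successors 4, 6 are not.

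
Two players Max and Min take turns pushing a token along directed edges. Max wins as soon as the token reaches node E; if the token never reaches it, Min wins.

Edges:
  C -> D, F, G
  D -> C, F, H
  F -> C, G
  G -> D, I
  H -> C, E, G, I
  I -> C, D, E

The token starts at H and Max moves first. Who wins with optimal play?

Max

Track states (vertex, player-to-move).
A0 = {(E,Max), (E,Min)}
A1: add {(H,Max), (I,Max)}.
(H,Max) ∈ A1 ⇒ Max forces the target.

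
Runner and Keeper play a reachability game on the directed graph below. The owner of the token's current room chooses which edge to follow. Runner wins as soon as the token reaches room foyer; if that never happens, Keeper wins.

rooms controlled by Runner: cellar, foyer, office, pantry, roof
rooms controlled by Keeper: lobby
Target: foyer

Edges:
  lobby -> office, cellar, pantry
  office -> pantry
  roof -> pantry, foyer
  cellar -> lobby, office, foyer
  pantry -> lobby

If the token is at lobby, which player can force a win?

A0 = {foyer}
A1: add {cellar, roof} — roof (Runner) has roof→foyer; cellar (Runner) has cellar→foyer.
A2 = A1; e.g. lobby (Keeper) can still go to office. Fixed point.
lobby never enters the attractor, so Keeper can avoid the target forever.

Keeper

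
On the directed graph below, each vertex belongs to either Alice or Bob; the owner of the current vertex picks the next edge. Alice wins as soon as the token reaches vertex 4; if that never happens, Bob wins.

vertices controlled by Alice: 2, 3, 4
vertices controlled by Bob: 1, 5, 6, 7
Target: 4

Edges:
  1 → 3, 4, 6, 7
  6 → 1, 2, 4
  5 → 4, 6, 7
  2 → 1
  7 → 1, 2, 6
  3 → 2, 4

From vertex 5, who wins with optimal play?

Bob

A0 = {4}
A1: add {3} — 3 (Alice) has 3→4.
A2 = A1; e.g. 1 (Bob) can still go to 6. Fixed point.
5 never enters the attractor, so Bob can avoid the target forever.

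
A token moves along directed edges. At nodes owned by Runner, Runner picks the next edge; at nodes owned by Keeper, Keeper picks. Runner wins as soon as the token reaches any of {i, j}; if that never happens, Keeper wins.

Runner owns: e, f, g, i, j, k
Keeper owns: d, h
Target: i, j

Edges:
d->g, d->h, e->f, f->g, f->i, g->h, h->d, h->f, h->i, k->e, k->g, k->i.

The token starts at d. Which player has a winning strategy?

A0 = {i, j}
A1: add {f, k} — f (Runner) has f→i; k (Runner) has k→i.
A2: add {e} — e (Runner) has e→f.
A3 = A2; e.g. d (Keeper) can still go to g. Fixed point.
d never enters the attractor, so Keeper can avoid the target forever.

Keeper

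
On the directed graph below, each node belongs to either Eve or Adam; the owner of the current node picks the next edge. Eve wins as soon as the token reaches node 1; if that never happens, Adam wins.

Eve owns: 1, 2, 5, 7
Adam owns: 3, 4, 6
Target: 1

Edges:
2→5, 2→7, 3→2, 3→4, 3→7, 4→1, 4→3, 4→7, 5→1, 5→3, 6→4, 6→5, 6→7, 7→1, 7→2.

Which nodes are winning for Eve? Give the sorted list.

A0 = {1}
A1: add {5, 7} — 5 (Eve) has 5→1; 7 (Eve) has 7→1.
A2: add {2} — 2 (Eve) has 2→5.
A3 = A2; e.g. 3 (Adam) can still go to 4. Fixed point.
Eve's winning region = {1, 2, 5, 7}.

1, 2, 5, 7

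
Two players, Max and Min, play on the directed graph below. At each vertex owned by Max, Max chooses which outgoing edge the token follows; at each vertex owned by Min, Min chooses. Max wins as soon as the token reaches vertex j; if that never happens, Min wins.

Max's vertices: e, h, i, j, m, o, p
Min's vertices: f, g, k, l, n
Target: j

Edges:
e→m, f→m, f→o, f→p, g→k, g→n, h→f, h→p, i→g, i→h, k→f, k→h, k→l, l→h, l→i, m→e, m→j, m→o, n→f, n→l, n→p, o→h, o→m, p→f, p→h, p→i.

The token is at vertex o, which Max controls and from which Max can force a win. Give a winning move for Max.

m

A0 = {j}
A1: add {m} — m (Max) has m→j.
A2: add {e, o} — e (Max) has e→m; o (Max) has o→m.
A3 = A2; e.g. f (Min) can still go to p. Fixed point.
From o, successor m is in the attractor (rank 1); the other successor h is not.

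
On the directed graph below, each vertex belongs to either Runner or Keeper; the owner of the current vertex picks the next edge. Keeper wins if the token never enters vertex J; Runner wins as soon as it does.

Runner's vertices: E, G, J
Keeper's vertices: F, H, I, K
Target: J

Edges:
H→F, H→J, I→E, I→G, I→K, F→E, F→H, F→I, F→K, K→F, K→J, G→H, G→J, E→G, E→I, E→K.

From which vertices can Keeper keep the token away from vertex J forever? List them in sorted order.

A0 = {J}
A1: add {G} — G (Runner) has G→J.
A2: add {E} — E (Runner) has E→G.
A3 = A2; e.g. F (Keeper) can still go to H. Fixed point.
Runner's attractor = {E, G, J}; Keeper avoids the target exactly from the complement.

F, H, I, K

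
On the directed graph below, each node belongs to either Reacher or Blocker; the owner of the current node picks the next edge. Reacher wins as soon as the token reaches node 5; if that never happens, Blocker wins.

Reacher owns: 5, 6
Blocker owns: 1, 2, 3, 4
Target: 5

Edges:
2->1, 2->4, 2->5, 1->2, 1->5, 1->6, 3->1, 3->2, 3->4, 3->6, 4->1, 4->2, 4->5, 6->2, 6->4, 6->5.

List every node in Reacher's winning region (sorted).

5, 6

A0 = {5}
A1: add {6} — 6 (Reacher) has 6→5.
A2 = A1; e.g. 1 (Blocker) can still go to 2. Fixed point.
Reacher's winning region = {5, 6}.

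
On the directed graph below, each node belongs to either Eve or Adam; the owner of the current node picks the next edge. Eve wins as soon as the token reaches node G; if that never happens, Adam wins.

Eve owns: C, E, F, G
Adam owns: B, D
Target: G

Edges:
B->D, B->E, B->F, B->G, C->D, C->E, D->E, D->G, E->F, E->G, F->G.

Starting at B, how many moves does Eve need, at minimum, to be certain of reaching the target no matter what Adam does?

3

A0 = {G}
A1: add {E, F} — E (Eve) has E→G; F (Eve) has F→G.
A2: add {C, D} — C (Eve) has C→E; D (Adam): all of {E, G} already in.
A3: add {B} — B (Adam): all of {D, E, F, G} already in.
A3 = all vertices. Fixed point.
B enters the attractor at level 3, so Eve can force the target in 3 moves from there.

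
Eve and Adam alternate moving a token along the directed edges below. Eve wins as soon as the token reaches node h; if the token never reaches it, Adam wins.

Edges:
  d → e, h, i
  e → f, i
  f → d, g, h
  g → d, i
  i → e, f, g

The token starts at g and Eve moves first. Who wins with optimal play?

Track states (vertex, player-to-move).
A0 = {(h,Eve), (h,Adam)}
A1: add {(d,Eve), (f,Eve)}.
A2 = A1; e.g. (d,Adam) stays out. (g,Eve) never enters ⇒ Adam avoids the target.

Adam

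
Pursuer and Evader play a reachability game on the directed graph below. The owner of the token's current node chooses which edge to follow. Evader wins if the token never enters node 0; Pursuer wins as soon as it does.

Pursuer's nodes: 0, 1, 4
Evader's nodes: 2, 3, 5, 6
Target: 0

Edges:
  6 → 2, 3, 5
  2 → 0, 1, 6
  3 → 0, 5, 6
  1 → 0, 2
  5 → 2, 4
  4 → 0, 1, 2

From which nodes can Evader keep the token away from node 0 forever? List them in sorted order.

2, 3, 5, 6

A0 = {0}
A1: add {1, 4} — 1 (Pursuer) has 1→0; 4 (Pursuer) has 4→0.
A2 = A1; e.g. 2 (Evader) can still go to 6. Fixed point.
Pursuer's attractor = {0, 1, 4}; Evader avoids the target exactly from the complement.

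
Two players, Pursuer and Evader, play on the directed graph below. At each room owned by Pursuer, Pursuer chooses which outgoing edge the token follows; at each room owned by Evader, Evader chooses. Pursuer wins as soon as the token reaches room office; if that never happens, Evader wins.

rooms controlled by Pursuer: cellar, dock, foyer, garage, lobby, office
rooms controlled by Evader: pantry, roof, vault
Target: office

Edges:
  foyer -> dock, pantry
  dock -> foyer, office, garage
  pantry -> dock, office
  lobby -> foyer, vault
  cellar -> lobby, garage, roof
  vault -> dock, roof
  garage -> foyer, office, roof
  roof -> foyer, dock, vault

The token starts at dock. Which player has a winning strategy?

Pursuer

A0 = {office}
A1: add {dock, garage} — dock (Pursuer) has dock→office; garage (Pursuer) has garage→office.
dock ∈ A1, so Pursuer can force the target.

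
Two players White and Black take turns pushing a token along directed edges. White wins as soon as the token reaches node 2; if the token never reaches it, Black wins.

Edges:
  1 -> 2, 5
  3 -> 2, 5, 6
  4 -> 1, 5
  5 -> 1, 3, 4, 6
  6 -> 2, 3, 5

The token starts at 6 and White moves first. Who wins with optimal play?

White

Track states (vertex, player-to-move).
A0 = {(2,White), (2,Black)}
A1: add {(1,White), (3,White), (6,White)}.
(6,White) ∈ A1 ⇒ White forces the target.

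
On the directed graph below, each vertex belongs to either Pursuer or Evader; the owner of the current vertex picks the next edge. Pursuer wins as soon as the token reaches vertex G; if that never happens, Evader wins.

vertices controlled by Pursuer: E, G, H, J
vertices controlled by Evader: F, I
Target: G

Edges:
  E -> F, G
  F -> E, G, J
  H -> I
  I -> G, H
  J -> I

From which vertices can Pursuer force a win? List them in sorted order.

E, G

A0 = {G}
A1: add {E} — E (Pursuer) has E→G.
A2 = A1; e.g. F (Evader) can still go to J. Fixed point.
Pursuer's winning region = {E, G}.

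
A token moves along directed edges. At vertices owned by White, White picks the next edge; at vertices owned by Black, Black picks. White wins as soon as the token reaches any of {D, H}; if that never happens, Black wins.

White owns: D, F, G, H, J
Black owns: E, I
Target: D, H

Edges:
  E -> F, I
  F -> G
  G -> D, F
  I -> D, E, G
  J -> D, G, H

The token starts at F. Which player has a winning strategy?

White

A0 = {D, H}
A1: add {G, J} — G (White) has G→D; J (White) has J→D.
A2: add {F} — F (White) has F→G.
A3 = A2; e.g. E (Black) can still go to I. Fixed point.
F ∈ A2, so White can force the target.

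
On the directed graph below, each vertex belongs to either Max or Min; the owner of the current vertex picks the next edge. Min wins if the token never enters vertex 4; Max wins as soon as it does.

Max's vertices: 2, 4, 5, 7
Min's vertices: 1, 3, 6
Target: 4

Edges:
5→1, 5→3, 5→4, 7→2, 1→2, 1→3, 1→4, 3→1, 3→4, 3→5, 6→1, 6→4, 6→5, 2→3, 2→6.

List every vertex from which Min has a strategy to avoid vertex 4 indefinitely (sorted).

A0 = {4}
A1: add {5} — 5 (Max) has 5→4.
A2 = A1; e.g. 1 (Min) can still go to 2. Fixed point.
Max's attractor = {4, 5}; Min avoids the target exactly from the complement.

1, 2, 3, 6, 7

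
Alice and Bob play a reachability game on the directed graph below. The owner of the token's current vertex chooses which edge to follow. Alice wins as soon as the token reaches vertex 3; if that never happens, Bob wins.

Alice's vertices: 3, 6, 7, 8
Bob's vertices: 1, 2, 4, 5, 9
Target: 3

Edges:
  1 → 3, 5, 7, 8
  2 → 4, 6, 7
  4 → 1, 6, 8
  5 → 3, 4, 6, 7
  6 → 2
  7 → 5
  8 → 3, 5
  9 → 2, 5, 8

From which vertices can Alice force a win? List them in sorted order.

3, 8

A0 = {3}
A1: add {8} — 8 (Alice) has 8→3.
A2 = A1; e.g. 1 (Bob) can still go to 5. Fixed point.
Alice's winning region = {3, 8}.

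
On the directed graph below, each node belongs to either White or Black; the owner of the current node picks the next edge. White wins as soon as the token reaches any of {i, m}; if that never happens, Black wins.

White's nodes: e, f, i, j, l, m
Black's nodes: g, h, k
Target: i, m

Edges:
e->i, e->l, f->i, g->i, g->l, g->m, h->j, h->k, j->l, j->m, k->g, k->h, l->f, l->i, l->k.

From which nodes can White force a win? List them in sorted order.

A0 = {i, m}
A1: add {e, f, j, l} — e (White) has e→i; f (White) has f→i; j (White) has j→m; l (White) has l→i.
A2: add {g} — g (Black): all of {i, l, m} already in.
A3 = A2; e.g. h (Black) can still go to k. Fixed point.
White's winning region = {e, f, g, i, j, l, m}.

e, f, g, i, j, l, m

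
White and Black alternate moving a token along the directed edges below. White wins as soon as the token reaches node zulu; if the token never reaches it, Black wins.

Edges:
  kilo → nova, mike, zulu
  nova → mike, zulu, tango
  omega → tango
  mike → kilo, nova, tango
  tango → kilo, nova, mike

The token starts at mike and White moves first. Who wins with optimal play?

Black

Track states (vertex, player-to-move).
A0 = {(zulu,White), (zulu,Black)}
A1: add {(kilo,White), (nova,White)}.
A2 = A1; e.g. (kilo,Black) stays out. (mike,White) never enters ⇒ Black avoids the target.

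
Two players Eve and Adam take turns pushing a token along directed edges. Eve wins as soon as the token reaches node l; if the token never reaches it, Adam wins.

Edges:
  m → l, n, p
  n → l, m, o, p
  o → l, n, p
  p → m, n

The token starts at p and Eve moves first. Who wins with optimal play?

Track states (vertex, player-to-move).
A0 = {(l,Eve), (l,Adam)}
A1: add {(m,Eve), (n,Eve), (o,Eve)}.
A2: add {(p,Adam)}.
A3 = A2; e.g. (m,Adam) stays out. (p,Eve) never enters ⇒ Adam avoids the target.

Adam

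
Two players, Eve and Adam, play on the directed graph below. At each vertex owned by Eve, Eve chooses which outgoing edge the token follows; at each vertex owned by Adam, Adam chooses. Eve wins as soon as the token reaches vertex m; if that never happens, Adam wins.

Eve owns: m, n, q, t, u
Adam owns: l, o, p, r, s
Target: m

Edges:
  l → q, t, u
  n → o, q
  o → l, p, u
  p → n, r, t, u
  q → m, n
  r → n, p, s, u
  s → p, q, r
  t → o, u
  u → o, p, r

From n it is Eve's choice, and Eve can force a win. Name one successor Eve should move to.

q

A0 = {m}
A1: add {q} — q (Eve) has q→m.
A2: add {n} — n (Eve) has n→q.
A3 = A2; e.g. l (Adam) can still go to t. Fixed point.
From n, successor q is in the attractor (rank 1); the other successor o is not.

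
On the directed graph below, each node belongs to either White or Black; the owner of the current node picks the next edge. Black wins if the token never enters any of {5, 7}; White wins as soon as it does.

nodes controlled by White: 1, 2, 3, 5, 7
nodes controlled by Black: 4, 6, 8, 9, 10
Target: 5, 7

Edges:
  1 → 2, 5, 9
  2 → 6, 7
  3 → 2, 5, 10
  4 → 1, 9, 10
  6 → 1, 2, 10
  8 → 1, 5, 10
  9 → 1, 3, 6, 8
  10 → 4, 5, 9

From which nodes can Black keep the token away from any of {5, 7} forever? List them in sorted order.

4, 6, 8, 9, 10

A0 = {5, 7}
A1: add {1, 2, 3} — 1 (White) has 1→5; 2 (White) has 2→7; 3 (White) has 3→5.
A2 = A1; e.g. 4 (Black) can still go to 9. Fixed point.
White's attractor = {1, 2, 3, 5, 7}; Black avoids the target exactly from the complement.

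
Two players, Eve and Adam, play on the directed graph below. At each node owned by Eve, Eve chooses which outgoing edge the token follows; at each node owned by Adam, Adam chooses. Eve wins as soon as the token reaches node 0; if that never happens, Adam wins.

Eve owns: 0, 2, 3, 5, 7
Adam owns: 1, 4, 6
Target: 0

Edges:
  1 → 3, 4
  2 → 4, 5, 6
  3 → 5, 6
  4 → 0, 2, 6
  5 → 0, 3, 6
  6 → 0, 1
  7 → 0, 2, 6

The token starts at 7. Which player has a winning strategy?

Eve

A0 = {0}
A1: add {5, 7} — 5 (Eve) has 5→0; 7 (Eve) has 7→0.
7 ∈ A1, so Eve can force the target.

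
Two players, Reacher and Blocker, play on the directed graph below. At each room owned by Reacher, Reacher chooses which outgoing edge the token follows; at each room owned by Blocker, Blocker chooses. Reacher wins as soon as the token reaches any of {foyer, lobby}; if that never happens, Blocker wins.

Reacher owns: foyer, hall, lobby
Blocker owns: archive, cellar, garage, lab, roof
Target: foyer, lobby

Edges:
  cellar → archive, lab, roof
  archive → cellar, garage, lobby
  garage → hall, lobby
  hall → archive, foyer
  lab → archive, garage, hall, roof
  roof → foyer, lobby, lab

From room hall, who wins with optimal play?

A0 = {foyer, lobby}
A1: add {hall} — hall (Reacher) has hall→foyer.
hall ∈ A1, so Reacher can force the target.

Reacher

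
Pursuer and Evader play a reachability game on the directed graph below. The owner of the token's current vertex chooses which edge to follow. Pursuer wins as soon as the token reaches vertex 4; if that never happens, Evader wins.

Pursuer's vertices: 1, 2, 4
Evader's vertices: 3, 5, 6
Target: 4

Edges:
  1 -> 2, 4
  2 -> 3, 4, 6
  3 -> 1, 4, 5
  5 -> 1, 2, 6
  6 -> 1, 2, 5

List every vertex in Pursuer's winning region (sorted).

1, 2, 4

A0 = {4}
A1: add {1, 2} — 1 (Pursuer) has 1→4; 2 (Pursuer) has 2→4.
A2 = A1; e.g. 3 (Evader) can still go to 5. Fixed point.
Pursuer's winning region = {1, 2, 4}.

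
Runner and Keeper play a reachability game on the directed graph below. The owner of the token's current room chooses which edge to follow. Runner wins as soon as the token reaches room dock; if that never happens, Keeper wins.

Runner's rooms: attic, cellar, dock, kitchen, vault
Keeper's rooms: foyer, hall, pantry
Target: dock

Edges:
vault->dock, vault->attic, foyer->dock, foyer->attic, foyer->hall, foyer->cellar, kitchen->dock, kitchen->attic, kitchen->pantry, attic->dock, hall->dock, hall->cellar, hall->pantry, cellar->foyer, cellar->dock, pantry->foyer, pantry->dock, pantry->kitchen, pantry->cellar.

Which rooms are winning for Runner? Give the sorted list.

attic, cellar, dock, kitchen, vault

A0 = {dock}
A1: add {attic, cellar, kitchen, vault} — vault (Runner) has vault→dock; kitchen (Runner) has kitchen→dock; attic (Runner) has attic→dock; cellar (Runner) has cellar→dock.
A2 = A1; e.g. foyer (Keeper) can still go to hall. Fixed point.
Runner's winning region = {attic, cellar, dock, kitchen, vault}.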